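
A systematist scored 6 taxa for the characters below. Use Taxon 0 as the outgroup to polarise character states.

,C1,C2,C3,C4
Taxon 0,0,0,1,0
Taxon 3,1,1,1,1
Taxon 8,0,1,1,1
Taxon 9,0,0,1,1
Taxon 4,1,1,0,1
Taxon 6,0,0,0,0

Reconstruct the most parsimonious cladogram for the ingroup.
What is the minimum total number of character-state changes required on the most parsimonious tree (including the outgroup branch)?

5

Character polarity is set by the outgroup: the derived state is whichever differs from the outgroup's state, so for C3 the derived state is '0', and for the remaining characters it is '1'.
C1 (derived state '1') is shared by Taxon 3 and Taxon 4 — a synapomorphy uniting that clade.
Only Taxon 3, Taxon 4, and Taxon 8 show the derived state '1' for C2, supporting them as a clade.
C3 (state '0') occurs in Taxon 4 and Taxon 6 but conflicts with the nesting implied by the other characters — most parsimoniously interpreted as homoplasy.
C4: derived state '1' in Taxon 3, Taxon 4, Taxon 8, and Taxon 9 only — synapomorphy for {Taxon 3, Taxon 4, Taxon 8, Taxon 9}.
Most parsimonious ingroup topology: ((((Taxon 3,Taxon 4),Taxon 8),Taxon 9),Taxon 6).
Changes per character on this tree: C1: 1; C2: 1; C3: 2; C4: 1.
Total = 5.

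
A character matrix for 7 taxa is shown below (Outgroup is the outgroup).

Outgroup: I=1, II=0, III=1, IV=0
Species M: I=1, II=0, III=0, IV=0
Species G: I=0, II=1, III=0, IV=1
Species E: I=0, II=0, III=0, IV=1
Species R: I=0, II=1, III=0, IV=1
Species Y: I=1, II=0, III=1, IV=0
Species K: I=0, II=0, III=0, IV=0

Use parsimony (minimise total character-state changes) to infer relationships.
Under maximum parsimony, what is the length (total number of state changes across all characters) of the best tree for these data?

Character polarity is set by the outgroup: the derived state is whichever differs from the outgroup's state, so for I, III the derived state is '0', and for the remaining characters it is '1'.
I (derived state '0') is shared by Species E, Species G, Species K, and Species R — a synapomorphy uniting that clade.
Only Species G and Species R show the derived state '1' for II, supporting them as a clade.
III (derived state '0') is shared by Species E, Species G, Species K, Species M, and Species R — a synapomorphy uniting that clade.
Only Species E, Species G, and Species R show the derived state '1' for IV, supporting them as a clade.
Most parsimonious ingroup topology: ((Species M,(((Species G,Species R),Species E),Species K)),Species Y).
Changes per character on this tree: I: 1; II: 1; III: 1; IV: 1.
Total = 4.

4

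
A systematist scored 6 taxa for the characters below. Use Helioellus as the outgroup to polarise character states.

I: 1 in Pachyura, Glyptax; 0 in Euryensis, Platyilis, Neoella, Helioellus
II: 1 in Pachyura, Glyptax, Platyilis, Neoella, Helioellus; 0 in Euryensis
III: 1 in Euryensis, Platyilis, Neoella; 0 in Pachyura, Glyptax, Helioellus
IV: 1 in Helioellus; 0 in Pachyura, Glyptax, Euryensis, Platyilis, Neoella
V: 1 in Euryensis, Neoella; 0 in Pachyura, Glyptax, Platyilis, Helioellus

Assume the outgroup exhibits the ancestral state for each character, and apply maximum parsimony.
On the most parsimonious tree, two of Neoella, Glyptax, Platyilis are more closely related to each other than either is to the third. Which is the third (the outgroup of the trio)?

Glyptax

Character polarity is set by the outgroup: the derived state is whichever differs from the outgroup's state, so for II, IV the derived state is '0', and for the remaining characters it is '1'.
I (derived state '1') is shared by Glyptax and Pachyura — a synapomorphy uniting that clade.
II (derived state '0') is unique to Euryensis (autapomorphy; uninformative for grouping).
Only Euryensis, Neoella, and Platyilis show the derived state '1' for III, supporting them as a clade.
All ingroup taxa share the derived state '0' for IV; it defines the ingroup but does not resolve relationships within it.
V (derived state '1') is shared by Euryensis and Neoella — a synapomorphy uniting that clade.
Most parsimonious ingroup topology: ((Platyilis,(Neoella,Euryensis)),(Pachyura,Glyptax)).
Platyilis and Neoella share a more recent common ancestor with each other than either does with Glyptax, so Glyptax is the least closely related of the three.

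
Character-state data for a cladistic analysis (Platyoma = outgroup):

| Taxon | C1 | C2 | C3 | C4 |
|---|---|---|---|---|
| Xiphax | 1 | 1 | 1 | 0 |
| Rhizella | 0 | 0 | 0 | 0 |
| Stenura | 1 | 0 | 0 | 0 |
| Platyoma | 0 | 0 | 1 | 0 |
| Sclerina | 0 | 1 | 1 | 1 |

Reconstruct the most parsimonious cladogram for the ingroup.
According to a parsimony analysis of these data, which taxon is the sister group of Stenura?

Character polarity is set by the outgroup: the derived state is whichever differs from the outgroup's state, so for C3 the derived state is '0', and for the remaining characters it is '1'.
C1 groups Stenura and Xiphax, which is incompatible with the clades supported by the remaining characters; treating it as convergent (homoplasy) costs fewer steps than any alternative tree.
Only Sclerina and Xiphax show the derived state '1' for C2, supporting them as a clade.
Only Rhizella and Stenura show the derived state '0' for C3, supporting them as a clade.
C4 (derived state '1') is unique to Sclerina (autapomorphy; uninformative for grouping).
Most parsimonious ingroup topology: ((Stenura,Rhizella),(Xiphax,Sclerina)).
Stenura and Rhizella form a cherry on this tree, so they are sister taxa.

Rhizella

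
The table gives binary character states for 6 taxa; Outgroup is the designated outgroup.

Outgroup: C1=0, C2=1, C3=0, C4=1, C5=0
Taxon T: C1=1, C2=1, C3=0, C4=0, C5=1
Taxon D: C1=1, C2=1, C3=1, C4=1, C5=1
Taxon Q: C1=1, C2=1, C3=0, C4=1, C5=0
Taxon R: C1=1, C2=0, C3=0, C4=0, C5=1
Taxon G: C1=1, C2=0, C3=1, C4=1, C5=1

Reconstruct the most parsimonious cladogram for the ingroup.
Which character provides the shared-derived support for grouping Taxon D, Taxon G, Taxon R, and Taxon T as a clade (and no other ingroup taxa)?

C5

Character polarity is set by the outgroup: the derived state is whichever differs from the outgroup's state, so for C2, C4 the derived state is '0', and for the remaining characters it is '1'.
C1 (derived state '1') is shared by all ingroup taxa — unites the whole ingroup.
C2 groups Taxon G and Taxon R, which is incompatible with the clades supported by the remaining characters; treating it as convergent (homoplasy) costs fewer steps than any alternative tree.
C3: derived state '1' in Taxon D and Taxon G only — synapomorphy for {Taxon D, Taxon G}.
C4 (derived state '0') is shared by Taxon R and Taxon T — a synapomorphy uniting that clade.
Only Taxon D, Taxon G, Taxon R, and Taxon T show the derived state '1' for C5, supporting them as a clade.
Most parsimonious ingroup topology: (((Taxon T,Taxon R),(Taxon D,Taxon G)),Taxon Q).
The clade {Taxon D, Taxon G, Taxon R, Taxon T} is supported by C5: its derived state '1' occurs in exactly those taxa and in no other taxon (including the outgroup).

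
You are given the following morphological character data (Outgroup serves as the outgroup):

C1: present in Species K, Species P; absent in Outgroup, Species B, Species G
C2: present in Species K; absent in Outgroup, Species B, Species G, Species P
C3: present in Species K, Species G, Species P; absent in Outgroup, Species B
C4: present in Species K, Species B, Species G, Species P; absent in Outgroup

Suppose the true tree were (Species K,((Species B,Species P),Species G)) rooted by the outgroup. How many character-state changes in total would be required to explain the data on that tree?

Map each character onto (Species K,((Species B,Species P),Species G)) (rooted by Outgroup) and count the minimum state changes it requires (Fitch parsimony):
C1: 2; C2: 1; C3: 2; C4: 1.
Total tree length = 6.

6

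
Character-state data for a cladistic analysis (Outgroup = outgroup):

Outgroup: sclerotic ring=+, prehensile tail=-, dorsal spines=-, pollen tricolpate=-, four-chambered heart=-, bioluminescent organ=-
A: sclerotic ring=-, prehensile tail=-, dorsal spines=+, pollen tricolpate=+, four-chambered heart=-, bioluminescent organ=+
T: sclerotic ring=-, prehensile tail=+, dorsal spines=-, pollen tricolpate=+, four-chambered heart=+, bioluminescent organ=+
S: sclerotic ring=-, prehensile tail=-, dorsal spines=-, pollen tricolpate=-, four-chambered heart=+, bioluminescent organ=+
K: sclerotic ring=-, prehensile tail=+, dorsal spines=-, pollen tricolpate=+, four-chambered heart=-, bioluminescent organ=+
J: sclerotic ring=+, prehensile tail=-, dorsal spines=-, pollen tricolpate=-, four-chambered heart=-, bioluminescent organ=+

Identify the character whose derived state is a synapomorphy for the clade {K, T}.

Character polarity is set by the outgroup: the derived state is whichever differs from the outgroup's state, so for sclerotic ring the derived state is '-', and for the remaining characters it is '+'.
Only A, K, S, and T show the derived state '-' for sclerotic ring, supporting them as a clade.
Only K and T show the derived state '+' for prehensile tail, supporting them as a clade.
dorsal spines: derived state '+' in A only — an autapomorphy, so it tells us nothing about relationships among taxa.
pollen tricolpate (derived state '+') is shared by A, K, and T — a synapomorphy uniting that clade.
four-chambered heart groups S and T, which is incompatible with the clades supported by the remaining characters; treating it as convergent (homoplasy) costs fewer steps than any alternative tree.
All ingroup taxa share the derived state '+' for bioluminescent organ; it defines the ingroup but does not resolve relationships within it.
Most parsimonious ingroup topology: (((A,(T,K)),S),J).
The clade {K, T} is supported by prehensile tail: its derived state '+' occurs in exactly those taxa and in no other taxon (including the outgroup).

prehensile tail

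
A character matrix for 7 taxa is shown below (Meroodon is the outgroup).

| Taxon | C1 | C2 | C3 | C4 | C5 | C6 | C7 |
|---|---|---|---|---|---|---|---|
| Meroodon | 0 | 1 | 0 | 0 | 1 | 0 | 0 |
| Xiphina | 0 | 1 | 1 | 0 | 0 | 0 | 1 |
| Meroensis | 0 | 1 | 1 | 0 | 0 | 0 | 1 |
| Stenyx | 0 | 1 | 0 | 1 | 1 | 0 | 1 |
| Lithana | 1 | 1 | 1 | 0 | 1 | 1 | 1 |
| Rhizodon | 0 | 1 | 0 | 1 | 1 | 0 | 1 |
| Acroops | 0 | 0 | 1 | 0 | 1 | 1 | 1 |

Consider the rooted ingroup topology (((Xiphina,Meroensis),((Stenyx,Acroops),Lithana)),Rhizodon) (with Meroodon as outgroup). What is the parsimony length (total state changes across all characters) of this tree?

Map each character onto (((Xiphina,Meroensis),((Stenyx,Acroops),Lithana)),Rhizodon) (rooted by Meroodon) and count the minimum state changes it requires (Fitch parsimony):
C1: 1; C2: 1; C3: 2; C4: 2; C5: 1; C6: 2; C7: 1.
Total tree length = 10.

10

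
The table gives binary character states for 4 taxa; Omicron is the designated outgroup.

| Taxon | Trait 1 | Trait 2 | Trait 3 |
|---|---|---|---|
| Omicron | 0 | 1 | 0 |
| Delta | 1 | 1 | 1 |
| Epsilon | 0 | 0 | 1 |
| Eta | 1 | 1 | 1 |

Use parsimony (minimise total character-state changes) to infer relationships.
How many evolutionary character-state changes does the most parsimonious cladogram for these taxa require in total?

Character polarity is set by the outgroup: the derived state is whichever differs from the outgroup's state, so for Trait 2 the derived state is '0', and for the remaining characters it is '1'.
Only Delta and Eta show the derived state '1' for Trait 1, supporting them as a clade.
Trait 2: derived state '0' in Epsilon only — an autapomorphy, so it tells us nothing about relationships among taxa.
All ingroup taxa share the derived state '1' for Trait 3; it defines the ingroup but does not resolve relationships within it.
Most parsimonious ingroup topology: ((Delta,Eta),Epsilon).
Changes per character on this tree: Trait 1: 1; Trait 2: 1; Trait 3: 1.
Total = 3.

3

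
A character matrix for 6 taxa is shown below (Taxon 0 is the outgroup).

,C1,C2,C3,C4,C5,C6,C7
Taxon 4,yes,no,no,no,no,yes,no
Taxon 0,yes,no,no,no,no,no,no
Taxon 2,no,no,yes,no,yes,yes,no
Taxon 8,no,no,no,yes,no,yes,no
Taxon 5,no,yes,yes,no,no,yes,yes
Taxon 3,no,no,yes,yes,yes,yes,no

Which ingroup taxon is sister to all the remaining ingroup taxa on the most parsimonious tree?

Character polarity is set by the outgroup: the derived state is whichever differs from the outgroup's state, so for C1 the derived state is 'no', and for the remaining characters it is 'yes'.
Only Taxon 2, Taxon 3, Taxon 5, and Taxon 8 show the derived state 'no' for C1, supporting them as a clade.
C2: derived state 'yes' in Taxon 5 only — an autapomorphy, so it tells us nothing about relationships among taxa.
C3: derived state 'yes' in Taxon 2, Taxon 3, and Taxon 5 only — synapomorphy for {Taxon 2, Taxon 3, Taxon 5}.
C4 groups Taxon 3 and Taxon 8, which is incompatible with the clades supported by the remaining characters; treating it as convergent (homoplasy) costs fewer steps than any alternative tree.
Only Taxon 2 and Taxon 3 show the derived state 'yes' for C5, supporting them as a clade.
C6 (derived state 'yes') is shared by all ingroup taxa — unites the whole ingroup.
C7 (derived state 'yes') is unique to Taxon 5 (autapomorphy; uninformative for grouping).
Most parsimonious ingroup topology: ((((Taxon 2,Taxon 3),Taxon 5),Taxon 8),Taxon 4).
Taxon 4 is sister to the clade containing all other ingroup taxa, so it is the earliest-diverging (most basal) ingroup lineage.

Taxon 4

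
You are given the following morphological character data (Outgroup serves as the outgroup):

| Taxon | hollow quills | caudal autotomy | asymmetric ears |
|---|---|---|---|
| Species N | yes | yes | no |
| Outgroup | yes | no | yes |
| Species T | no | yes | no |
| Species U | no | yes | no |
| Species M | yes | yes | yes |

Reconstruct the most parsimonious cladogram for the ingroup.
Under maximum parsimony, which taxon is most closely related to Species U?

Character polarity is set by the outgroup: the derived state is whichever differs from the outgroup's state, so for hollow quills, asymmetric ears the derived state is 'no', and for the remaining characters it is 'yes'.
hollow quills (derived state 'no') is shared by Species T and Species U — a synapomorphy uniting that clade.
All ingroup taxa share the derived state 'yes' for caudal autotomy; it defines the ingroup but does not resolve relationships within it.
Only Species N, Species T, and Species U show the derived state 'no' for asymmetric ears, supporting them as a clade.
Most parsimonious ingroup topology: ((Species N,(Species U,Species T)),Species M).
Species U and Species T form a cherry on this tree, so they are sister taxa.

Species T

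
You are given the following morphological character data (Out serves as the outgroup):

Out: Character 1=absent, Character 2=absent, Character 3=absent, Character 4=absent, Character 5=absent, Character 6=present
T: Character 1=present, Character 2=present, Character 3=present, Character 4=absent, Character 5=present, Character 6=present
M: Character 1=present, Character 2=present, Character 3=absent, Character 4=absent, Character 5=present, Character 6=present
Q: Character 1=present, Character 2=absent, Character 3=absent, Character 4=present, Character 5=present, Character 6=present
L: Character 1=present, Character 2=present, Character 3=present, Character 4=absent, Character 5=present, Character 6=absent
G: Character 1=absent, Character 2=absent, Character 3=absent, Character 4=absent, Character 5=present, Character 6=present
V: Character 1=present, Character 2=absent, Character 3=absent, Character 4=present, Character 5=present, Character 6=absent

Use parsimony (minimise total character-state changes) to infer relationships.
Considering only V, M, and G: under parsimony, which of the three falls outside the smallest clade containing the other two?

G

Character polarity is set by the outgroup: the derived state is whichever differs from the outgroup's state, so for Character 6 the derived state is 'absent', and for the remaining characters it is 'present'.
Only L, M, Q, T, and V show the derived state 'present' for Character 1, supporting them as a clade.
Character 2: derived state 'present' in L, M, and T only — synapomorphy for {L, M, T}.
Character 3 (derived state 'present') is shared by L and T — a synapomorphy uniting that clade.
Character 4: derived state 'present' in Q and V only — synapomorphy for {Q, V}.
All ingroup taxa share the derived state 'present' for Character 5; it defines the ingroup but does not resolve relationships within it.
Character 6 groups L and V, which is incompatible with the clades supported by the remaining characters; treating it as convergent (homoplasy) costs fewer steps than any alternative tree.
Most parsimonious ingroup topology: ((((T,L),M),(Q,V)),G).
M and V share a more recent common ancestor with each other than either does with G, so G is the least closely related of the three.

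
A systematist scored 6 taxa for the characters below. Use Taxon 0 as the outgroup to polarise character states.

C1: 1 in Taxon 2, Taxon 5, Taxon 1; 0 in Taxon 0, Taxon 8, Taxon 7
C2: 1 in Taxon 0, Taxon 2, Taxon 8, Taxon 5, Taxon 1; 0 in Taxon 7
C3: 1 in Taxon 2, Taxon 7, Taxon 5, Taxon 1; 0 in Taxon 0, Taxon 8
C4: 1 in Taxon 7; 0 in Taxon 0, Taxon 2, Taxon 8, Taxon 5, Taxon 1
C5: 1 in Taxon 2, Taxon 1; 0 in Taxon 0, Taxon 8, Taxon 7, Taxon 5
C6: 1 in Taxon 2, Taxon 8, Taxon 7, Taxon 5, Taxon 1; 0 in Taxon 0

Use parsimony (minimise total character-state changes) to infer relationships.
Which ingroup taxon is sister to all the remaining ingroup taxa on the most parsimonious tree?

Character polarity is set by the outgroup: the derived state is whichever differs from the outgroup's state, so for C2 the derived state is '0', and for the remaining characters it is '1'.
Only Taxon 1, Taxon 2, and Taxon 5 show the derived state '1' for C1, supporting them as a clade.
C2: derived state '0' in Taxon 7 only — an autapomorphy, so it tells us nothing about relationships among taxa.
C3 (derived state '1') is shared by Taxon 1, Taxon 2, Taxon 5, and Taxon 7 — a synapomorphy uniting that clade.
C4 (derived state '1') is unique to Taxon 7 (autapomorphy; uninformative for grouping).
Only Taxon 1 and Taxon 2 show the derived state '1' for C5, supporting them as a clade.
All ingroup taxa share the derived state '1' for C6; it defines the ingroup but does not resolve relationships within it.
Most parsimonious ingroup topology: (Taxon 8,(((Taxon 2,Taxon 1),Taxon 5),Taxon 7)).
Taxon 8 is sister to the clade containing all other ingroup taxa, so it is the earliest-diverging (most basal) ingroup lineage.

Taxon 8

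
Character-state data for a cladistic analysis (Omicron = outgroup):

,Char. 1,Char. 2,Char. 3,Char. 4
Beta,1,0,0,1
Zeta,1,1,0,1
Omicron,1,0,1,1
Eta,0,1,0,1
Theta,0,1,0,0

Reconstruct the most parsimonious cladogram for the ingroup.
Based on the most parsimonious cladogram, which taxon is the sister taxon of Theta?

Character polarity is set by the outgroup: the derived state is whichever differs from the outgroup's state, so for Char. 1, Char. 3, Char. 4 the derived state is '0', and for the remaining characters it is '1'.
Char. 1 (derived state '0') is shared by Eta and Theta — a synapomorphy uniting that clade.
Char. 2 (derived state '1') is shared by Eta, Theta, and Zeta — a synapomorphy uniting that clade.
Char. 3 (derived state '0') is shared by all ingroup taxa — unites the whole ingroup.
Char. 4 (derived state '0') is unique to Theta (autapomorphy; uninformative for grouping).
Most parsimonious ingroup topology: (((Theta,Eta),Zeta),Beta).
Theta and Eta form a cherry on this tree, so they are sister taxa.

Eta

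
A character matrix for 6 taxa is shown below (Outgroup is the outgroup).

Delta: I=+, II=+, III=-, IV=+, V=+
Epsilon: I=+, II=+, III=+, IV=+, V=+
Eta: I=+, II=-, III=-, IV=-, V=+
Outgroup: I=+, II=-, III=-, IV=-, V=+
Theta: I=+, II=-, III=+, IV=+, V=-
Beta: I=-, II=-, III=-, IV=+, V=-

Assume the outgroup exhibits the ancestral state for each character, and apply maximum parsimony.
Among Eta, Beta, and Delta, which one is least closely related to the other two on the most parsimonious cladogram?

Eta

Character polarity is set by the outgroup: the derived state is whichever differs from the outgroup's state, so for I, V the derived state is '-', and for the remaining characters it is '+'.
I: derived state '-' in Beta only — an autapomorphy, so it tells us nothing about relationships among taxa.
Only Delta and Epsilon show the derived state '+' for II, supporting them as a clade.
III groups Epsilon and Theta, which is incompatible with the clades supported by the remaining characters; treating it as convergent (homoplasy) costs fewer steps than any alternative tree.
Only Beta, Delta, Epsilon, and Theta show the derived state '+' for IV, supporting them as a clade.
V (derived state '-') is shared by Beta and Theta — a synapomorphy uniting that clade.
Most parsimonious ingroup topology: (((Delta,Epsilon),(Theta,Beta)),Eta).
Beta and Delta share a more recent common ancestor with each other than either does with Eta, so Eta is the least closely related of the three.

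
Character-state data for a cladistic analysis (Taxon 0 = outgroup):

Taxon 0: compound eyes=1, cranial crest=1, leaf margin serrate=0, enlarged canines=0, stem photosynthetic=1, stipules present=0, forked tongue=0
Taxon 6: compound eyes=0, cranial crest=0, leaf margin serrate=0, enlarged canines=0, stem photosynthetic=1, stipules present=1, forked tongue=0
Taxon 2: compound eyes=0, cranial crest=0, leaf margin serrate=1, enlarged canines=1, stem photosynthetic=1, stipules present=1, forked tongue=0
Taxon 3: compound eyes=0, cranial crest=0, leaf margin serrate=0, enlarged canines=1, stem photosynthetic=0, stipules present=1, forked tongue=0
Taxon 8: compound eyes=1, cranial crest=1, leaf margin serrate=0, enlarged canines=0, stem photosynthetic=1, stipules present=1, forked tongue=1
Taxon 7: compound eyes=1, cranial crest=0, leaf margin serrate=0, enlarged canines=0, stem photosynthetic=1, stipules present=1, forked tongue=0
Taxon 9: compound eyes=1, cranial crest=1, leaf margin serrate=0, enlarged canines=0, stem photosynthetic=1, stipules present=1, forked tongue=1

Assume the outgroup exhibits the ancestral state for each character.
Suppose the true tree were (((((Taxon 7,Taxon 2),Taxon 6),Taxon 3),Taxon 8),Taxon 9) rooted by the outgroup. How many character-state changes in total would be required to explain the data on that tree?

10

Map each character onto (((((Taxon 7,Taxon 2),Taxon 6),Taxon 3),Taxon 8),Taxon 9) (rooted by Taxon 0) and count the minimum state changes it requires (Fitch parsimony):
compound eyes: 2; cranial crest: 1; leaf margin serrate: 1; enlarged canines: 2; stem photosynthetic: 1; stipules present: 1; forked tongue: 2.
Total tree length = 10.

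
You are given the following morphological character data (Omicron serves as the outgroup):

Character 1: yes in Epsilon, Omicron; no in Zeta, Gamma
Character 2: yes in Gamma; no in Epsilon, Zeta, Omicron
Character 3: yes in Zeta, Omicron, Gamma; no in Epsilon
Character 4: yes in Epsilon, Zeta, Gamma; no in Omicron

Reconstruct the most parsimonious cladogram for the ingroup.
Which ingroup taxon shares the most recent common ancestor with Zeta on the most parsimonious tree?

Character polarity is set by the outgroup: the derived state is whichever differs from the outgroup's state, so for Character 1, Character 3 the derived state is 'no', and for the remaining characters it is 'yes'.
Only Gamma and Zeta show the derived state 'no' for Character 1, supporting them as a clade.
Character 2 (derived state 'yes') is unique to Gamma (autapomorphy; uninformative for grouping).
Character 3 (derived state 'no') is unique to Epsilon (autapomorphy; uninformative for grouping).
All ingroup taxa share the derived state 'yes' for Character 4; it defines the ingroup but does not resolve relationships within it.
Most parsimonious ingroup topology: ((Zeta,Gamma),Epsilon).
Zeta and Gamma form a cherry on this tree, so they are sister taxa.

Gamma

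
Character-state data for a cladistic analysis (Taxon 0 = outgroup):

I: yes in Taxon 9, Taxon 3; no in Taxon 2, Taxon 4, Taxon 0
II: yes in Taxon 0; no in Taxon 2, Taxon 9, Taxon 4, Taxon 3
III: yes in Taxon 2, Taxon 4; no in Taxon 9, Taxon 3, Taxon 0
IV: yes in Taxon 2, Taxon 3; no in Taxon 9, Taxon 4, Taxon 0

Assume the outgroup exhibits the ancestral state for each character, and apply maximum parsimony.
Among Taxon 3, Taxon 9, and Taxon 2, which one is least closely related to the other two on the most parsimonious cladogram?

Taxon 2

Character polarity is set by the outgroup: the derived state is whichever differs from the outgroup's state, so for II the derived state is 'no', and for the remaining characters it is 'yes'.
I (derived state 'yes') is shared by Taxon 3 and Taxon 9 — a synapomorphy uniting that clade.
II (derived state 'no') is shared by all ingroup taxa — unites the whole ingroup.
III (derived state 'yes') is shared by Taxon 2 and Taxon 4 — a synapomorphy uniting that clade.
IV groups Taxon 2 and Taxon 3, which is incompatible with the clades supported by the remaining characters; treating it as convergent (homoplasy) costs fewer steps than any alternative tree.
Most parsimonious ingroup topology: ((Taxon 3,Taxon 9),(Taxon 4,Taxon 2)).
Taxon 3 and Taxon 9 share a more recent common ancestor with each other than either does with Taxon 2, so Taxon 2 is the least closely related of the three.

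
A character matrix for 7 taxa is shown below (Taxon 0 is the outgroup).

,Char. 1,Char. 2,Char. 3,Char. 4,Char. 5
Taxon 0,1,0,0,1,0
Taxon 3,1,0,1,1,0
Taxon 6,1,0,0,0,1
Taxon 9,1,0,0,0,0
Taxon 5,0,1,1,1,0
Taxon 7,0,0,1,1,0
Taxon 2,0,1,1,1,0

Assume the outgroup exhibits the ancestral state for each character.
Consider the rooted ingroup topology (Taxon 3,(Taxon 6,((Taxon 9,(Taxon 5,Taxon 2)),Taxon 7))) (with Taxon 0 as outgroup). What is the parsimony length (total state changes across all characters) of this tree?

9

Map each character onto (Taxon 3,(Taxon 6,((Taxon 9,(Taxon 5,Taxon 2)),Taxon 7))) (rooted by Taxon 0) and count the minimum state changes it requires (Fitch parsimony):
Char. 1: 2; Char. 2: 1; Char. 3: 3; Char. 4: 2; Char. 5: 1.
Total tree length = 9.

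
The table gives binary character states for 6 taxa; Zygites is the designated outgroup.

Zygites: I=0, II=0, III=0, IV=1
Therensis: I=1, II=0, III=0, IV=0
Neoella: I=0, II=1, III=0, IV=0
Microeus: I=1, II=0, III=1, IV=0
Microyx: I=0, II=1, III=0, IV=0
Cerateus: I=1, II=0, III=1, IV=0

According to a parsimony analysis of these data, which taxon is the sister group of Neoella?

Microyx

Character polarity is set by the outgroup: the derived state is whichever differs from the outgroup's state, so for IV the derived state is '0', and for the remaining characters it is '1'.
Only Cerateus, Microeus, and Therensis show the derived state '1' for I, supporting them as a clade.
II: derived state '1' in Microyx and Neoella only — synapomorphy for {Microyx, Neoella}.
Only Cerateus and Microeus show the derived state '1' for III, supporting them as a clade.
All ingroup taxa share the derived state '0' for IV; it defines the ingroup but does not resolve relationships within it.
Most parsimonious ingroup topology: ((Therensis,(Microeus,Cerateus)),(Neoella,Microyx)).
Neoella and Microyx form a cherry on this tree, so they are sister taxa.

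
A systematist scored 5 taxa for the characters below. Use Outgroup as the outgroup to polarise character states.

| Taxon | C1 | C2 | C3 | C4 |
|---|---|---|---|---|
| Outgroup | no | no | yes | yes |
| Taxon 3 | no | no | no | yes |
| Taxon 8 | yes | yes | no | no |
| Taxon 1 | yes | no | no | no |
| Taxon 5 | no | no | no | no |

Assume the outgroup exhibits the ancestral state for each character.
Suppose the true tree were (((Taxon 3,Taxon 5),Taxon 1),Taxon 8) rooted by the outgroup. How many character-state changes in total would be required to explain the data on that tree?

6

Map each character onto (((Taxon 3,Taxon 5),Taxon 1),Taxon 8) (rooted by Outgroup) and count the minimum state changes it requires (Fitch parsimony):
C1: 2; C2: 1; C3: 1; C4: 2.
Total tree length = 6.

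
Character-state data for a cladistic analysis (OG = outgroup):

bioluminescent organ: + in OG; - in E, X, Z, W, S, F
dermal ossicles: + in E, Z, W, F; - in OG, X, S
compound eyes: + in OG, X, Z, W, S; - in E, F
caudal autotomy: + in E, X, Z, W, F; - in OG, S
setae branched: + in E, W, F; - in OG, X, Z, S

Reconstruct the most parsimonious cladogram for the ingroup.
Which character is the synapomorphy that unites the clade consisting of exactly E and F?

compound eyes

Character polarity is set by the outgroup: the derived state is whichever differs from the outgroup's state, so for bioluminescent organ, compound eyes the derived state is '-', and for the remaining characters it is '+'.
All ingroup taxa share the derived state '-' for bioluminescent organ; it defines the ingroup but does not resolve relationships within it.
dermal ossicles (derived state '+') is shared by E, F, W, and Z — a synapomorphy uniting that clade.
compound eyes: derived state '-' in E and F only — synapomorphy for {E, F}.
Only E, F, W, X, and Z show the derived state '+' for caudal autotomy, supporting them as a clade.
setae branched: derived state '+' in E, F, and W only — synapomorphy for {E, F, W}.
Most parsimonious ingroup topology: (((((E,F),W),Z),X),S).
The clade {E, F} is supported by compound eyes: its derived state '-' occurs in exactly those taxa and in no other taxon (including the outgroup).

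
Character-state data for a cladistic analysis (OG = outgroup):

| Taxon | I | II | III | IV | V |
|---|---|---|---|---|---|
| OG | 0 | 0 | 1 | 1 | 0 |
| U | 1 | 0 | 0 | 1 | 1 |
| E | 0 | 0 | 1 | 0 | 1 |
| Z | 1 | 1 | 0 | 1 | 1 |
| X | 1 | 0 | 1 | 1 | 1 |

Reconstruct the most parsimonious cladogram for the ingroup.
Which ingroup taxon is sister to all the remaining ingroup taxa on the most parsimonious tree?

E

Character polarity is set by the outgroup: the derived state is whichever differs from the outgroup's state, so for III, IV the derived state is '0', and for the remaining characters it is '1'.
I: derived state '1' in U, X, and Z only — synapomorphy for {U, X, Z}.
II (derived state '1') is unique to Z (autapomorphy; uninformative for grouping).
Only U and Z show the derived state '0' for III, supporting them as a clade.
IV (derived state '0') is unique to E (autapomorphy; uninformative for grouping).
V (derived state '1') is shared by all ingroup taxa — unites the whole ingroup.
Most parsimonious ingroup topology: (((U,Z),X),E).
E is sister to the clade containing all other ingroup taxa, so it is the earliest-diverging (most basal) ingroup lineage.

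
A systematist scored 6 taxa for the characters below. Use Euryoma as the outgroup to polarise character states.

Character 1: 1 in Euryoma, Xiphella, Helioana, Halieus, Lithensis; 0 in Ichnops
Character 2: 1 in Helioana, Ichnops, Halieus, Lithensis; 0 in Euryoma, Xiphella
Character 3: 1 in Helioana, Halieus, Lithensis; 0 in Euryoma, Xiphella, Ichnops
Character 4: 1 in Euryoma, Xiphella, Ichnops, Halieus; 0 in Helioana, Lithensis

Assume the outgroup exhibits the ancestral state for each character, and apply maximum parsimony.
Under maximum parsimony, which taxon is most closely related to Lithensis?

Character polarity is set by the outgroup: the derived state is whichever differs from the outgroup's state, so for Character 1, Character 4 the derived state is '0', and for the remaining characters it is '1'.
Character 1: derived state '0' in Ichnops only — an autapomorphy, so it tells us nothing about relationships among taxa.
Only Halieus, Helioana, Ichnops, and Lithensis show the derived state '1' for Character 2, supporting them as a clade.
Only Halieus, Helioana, and Lithensis show the derived state '1' for Character 3, supporting them as a clade.
Character 4 (derived state '0') is shared by Helioana and Lithensis — a synapomorphy uniting that clade.
Most parsimonious ingroup topology: (Xiphella,(((Helioana,Lithensis),Halieus),Ichnops)).
Lithensis and Helioana form a cherry on this tree, so they are sister taxa.

Helioana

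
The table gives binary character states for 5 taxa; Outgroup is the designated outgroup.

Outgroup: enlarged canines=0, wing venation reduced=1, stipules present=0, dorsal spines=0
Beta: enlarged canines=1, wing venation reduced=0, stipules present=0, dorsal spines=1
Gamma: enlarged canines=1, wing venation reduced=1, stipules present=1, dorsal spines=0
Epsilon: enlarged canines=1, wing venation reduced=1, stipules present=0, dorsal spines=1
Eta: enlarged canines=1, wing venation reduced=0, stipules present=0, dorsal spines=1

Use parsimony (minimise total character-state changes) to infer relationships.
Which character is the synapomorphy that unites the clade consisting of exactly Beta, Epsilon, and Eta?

dorsal spines

Character polarity is set by the outgroup: the derived state is whichever differs from the outgroup's state, so for wing venation reduced the derived state is '0', and for the remaining characters it is '1'.
enlarged canines (derived state '1') is shared by all ingroup taxa — unites the whole ingroup.
wing venation reduced (derived state '0') is shared by Beta and Eta — a synapomorphy uniting that clade.
stipules present (derived state '1') is unique to Gamma (autapomorphy; uninformative for grouping).
dorsal spines (derived state '1') is shared by Beta, Epsilon, and Eta — a synapomorphy uniting that clade.
Most parsimonious ingroup topology: (((Beta,Eta),Epsilon),Gamma).
The clade {Beta, Epsilon, Eta} is supported by dorsal spines: its derived state '1' occurs in exactly those taxa and in no other taxon (including the outgroup).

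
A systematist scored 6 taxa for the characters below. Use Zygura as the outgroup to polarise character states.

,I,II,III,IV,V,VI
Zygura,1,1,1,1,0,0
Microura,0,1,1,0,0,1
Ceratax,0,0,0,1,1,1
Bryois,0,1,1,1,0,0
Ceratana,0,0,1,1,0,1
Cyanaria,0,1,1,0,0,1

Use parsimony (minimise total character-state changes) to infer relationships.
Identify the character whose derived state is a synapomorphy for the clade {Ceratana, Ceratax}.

Character polarity is set by the outgroup: the derived state is whichever differs from the outgroup's state, so for I, II, III, IV the derived state is '0', and for the remaining characters it is '1'.
I (derived state '0') is shared by all ingroup taxa — unites the whole ingroup.
II (derived state '0') is shared by Ceratana and Ceratax — a synapomorphy uniting that clade.
III (derived state '0') is unique to Ceratax (autapomorphy; uninformative for grouping).
IV (derived state '0') is shared by Cyanaria and Microura — a synapomorphy uniting that clade.
V: derived state '1' in Ceratax only — an autapomorphy, so it tells us nothing about relationships among taxa.
VI: derived state '1' in Ceratana, Ceratax, Cyanaria, and Microura only — synapomorphy for {Ceratana, Ceratax, Cyanaria, Microura}.
Most parsimonious ingroup topology: (((Microura,Cyanaria),(Ceratax,Ceratana)),Bryois).
The clade {Ceratana, Ceratax} is supported by II: its derived state '0' occurs in exactly those taxa and in no other taxon (including the outgroup).

II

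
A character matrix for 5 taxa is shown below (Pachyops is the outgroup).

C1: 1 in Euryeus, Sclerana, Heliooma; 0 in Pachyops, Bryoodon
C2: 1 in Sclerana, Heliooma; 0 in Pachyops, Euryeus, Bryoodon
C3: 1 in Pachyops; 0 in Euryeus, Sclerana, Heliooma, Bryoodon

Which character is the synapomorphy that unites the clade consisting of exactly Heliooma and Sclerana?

Character polarity is set by the outgroup: the derived state is whichever differs from the outgroup's state, so for C3 the derived state is '0', and for the remaining characters it is '1'.
C1: derived state '1' in Euryeus, Heliooma, and Sclerana only — synapomorphy for {Euryeus, Heliooma, Sclerana}.
C2: derived state '1' in Heliooma and Sclerana only — synapomorphy for {Heliooma, Sclerana}.
C3 (derived state '0') is shared by all ingroup taxa — unites the whole ingroup.
Most parsimonious ingroup topology: ((Euryeus,(Sclerana,Heliooma)),Bryoodon).
The clade {Heliooma, Sclerana} is supported by C2: its derived state '1' occurs in exactly those taxa and in no other taxon (including the outgroup).

C2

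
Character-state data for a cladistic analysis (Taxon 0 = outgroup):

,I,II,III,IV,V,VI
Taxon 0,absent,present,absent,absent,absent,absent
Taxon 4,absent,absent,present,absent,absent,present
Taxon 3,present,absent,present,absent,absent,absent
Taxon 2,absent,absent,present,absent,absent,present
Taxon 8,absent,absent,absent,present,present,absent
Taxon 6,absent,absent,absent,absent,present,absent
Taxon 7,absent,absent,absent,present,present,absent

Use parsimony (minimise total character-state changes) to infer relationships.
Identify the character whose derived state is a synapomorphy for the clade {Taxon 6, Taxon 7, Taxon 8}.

Character polarity is set by the outgroup: the derived state is whichever differs from the outgroup's state, so for II the derived state is 'absent', and for the remaining characters it is 'present'.
I (derived state 'present') is unique to Taxon 3 (autapomorphy; uninformative for grouping).
All ingroup taxa share the derived state 'absent' for II; it defines the ingroup but does not resolve relationships within it.
III (derived state 'present') is shared by Taxon 2, Taxon 3, and Taxon 4 — a synapomorphy uniting that clade.
Only Taxon 7 and Taxon 8 show the derived state 'present' for IV, supporting them as a clade.
Only Taxon 6, Taxon 7, and Taxon 8 show the derived state 'present' for V, supporting them as a clade.
VI (derived state 'present') is shared by Taxon 2 and Taxon 4 — a synapomorphy uniting that clade.
Most parsimonious ingroup topology: (((Taxon 4,Taxon 2),Taxon 3),((Taxon 8,Taxon 7),Taxon 6)).
The clade {Taxon 6, Taxon 7, Taxon 8} is supported by V: its derived state 'present' occurs in exactly those taxa and in no other taxon (including the outgroup).

V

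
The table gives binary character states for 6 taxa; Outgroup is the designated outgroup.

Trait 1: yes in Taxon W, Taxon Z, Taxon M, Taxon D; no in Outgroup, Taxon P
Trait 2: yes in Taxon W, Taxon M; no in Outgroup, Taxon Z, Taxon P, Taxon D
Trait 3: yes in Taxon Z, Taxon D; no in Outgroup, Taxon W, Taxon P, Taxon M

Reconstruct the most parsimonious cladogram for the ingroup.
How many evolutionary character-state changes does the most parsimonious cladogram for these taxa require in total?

3

The outgroup has state 'no' for every character, so 'yes' is the derived state throughout.
Trait 1: derived state 'yes' in Taxon D, Taxon M, Taxon W, and Taxon Z only — synapomorphy for {Taxon D, Taxon M, Taxon W, Taxon Z}.
Only Taxon M and Taxon W show the derived state 'yes' for Trait 2, supporting them as a clade.
Trait 3 (derived state 'yes') is shared by Taxon D and Taxon Z — a synapomorphy uniting that clade.
Most parsimonious ingroup topology: (((Taxon W,Taxon M),(Taxon Z,Taxon D)),Taxon P).
Changes per character on this tree: Trait 1: 1; Trait 2: 1; Trait 3: 1.
Total = 3.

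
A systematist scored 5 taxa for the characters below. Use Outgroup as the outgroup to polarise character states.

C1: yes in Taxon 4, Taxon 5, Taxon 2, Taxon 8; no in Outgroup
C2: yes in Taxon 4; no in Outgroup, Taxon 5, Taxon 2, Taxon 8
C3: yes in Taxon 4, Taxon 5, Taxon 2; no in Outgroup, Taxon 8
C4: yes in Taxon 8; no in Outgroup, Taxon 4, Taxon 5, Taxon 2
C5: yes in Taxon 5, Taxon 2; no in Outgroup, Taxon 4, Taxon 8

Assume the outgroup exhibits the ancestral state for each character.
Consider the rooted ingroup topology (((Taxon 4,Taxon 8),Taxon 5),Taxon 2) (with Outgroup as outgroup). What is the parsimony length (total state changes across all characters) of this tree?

7

Map each character onto (((Taxon 4,Taxon 8),Taxon 5),Taxon 2) (rooted by Outgroup) and count the minimum state changes it requires (Fitch parsimony):
C1: 1; C2: 1; C3: 2; C4: 1; C5: 2.
Total tree length = 7.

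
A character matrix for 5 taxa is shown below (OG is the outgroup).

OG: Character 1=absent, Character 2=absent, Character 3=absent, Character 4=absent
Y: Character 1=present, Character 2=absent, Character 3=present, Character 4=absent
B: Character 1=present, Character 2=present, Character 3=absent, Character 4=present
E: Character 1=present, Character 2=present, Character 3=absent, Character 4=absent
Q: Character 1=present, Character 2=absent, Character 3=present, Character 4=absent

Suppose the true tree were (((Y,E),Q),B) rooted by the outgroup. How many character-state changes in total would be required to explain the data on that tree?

6

Map each character onto (((Y,E),Q),B) (rooted by OG) and count the minimum state changes it requires (Fitch parsimony):
Character 1: 1; Character 2: 2; Character 3: 2; Character 4: 1.
Total tree length = 6.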